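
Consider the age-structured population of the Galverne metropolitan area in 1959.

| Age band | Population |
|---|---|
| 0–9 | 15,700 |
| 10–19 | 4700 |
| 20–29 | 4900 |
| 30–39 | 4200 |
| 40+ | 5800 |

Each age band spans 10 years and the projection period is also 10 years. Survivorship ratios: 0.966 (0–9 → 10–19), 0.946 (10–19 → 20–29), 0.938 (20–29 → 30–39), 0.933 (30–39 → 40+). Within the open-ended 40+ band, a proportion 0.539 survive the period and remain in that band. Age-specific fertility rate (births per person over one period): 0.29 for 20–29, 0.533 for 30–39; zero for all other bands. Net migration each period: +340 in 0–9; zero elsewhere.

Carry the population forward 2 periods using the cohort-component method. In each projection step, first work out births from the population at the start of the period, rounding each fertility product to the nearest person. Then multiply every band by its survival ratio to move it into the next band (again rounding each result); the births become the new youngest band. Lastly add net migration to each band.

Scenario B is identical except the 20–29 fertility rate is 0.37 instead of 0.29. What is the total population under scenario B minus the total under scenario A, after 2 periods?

Call the bands 1 to 5, youngest first.
[period 1]
Births: 4900 × 0.29 = 1421 ; 4200 × 0.533 = 2239 → total 3660
Band 2: 15700 × 0.966 = 15166
Band 3: 4700 × 0.946 = 4446
Band 4: 4900 × 0.938 = 4596
Band 5: 4200 × 0.933 + 5800 × 0.539 = 3919 + 3126 = 7045
Net migration: Band 1 + 340 → 4000
Population now: 0–9=4000, 10–19=15166, 20–29=4446, 30–39=4596, 40+=7045
[period 2]
Births: 4446 × 0.29 = 1289 ; 4596 × 0.533 = 2450 → total 3739
Band 2: 4000 × 0.966 = 3864
Band 3: 15166 × 0.946 = 14347
Band 4: 4446 × 0.938 = 4170
Band 5: 4596 × 0.933 + 7045 × 0.539 = 4288 + 3797 = 8085
Net migration: Band 1 + 340 → 4079
Population now: 0–9=4079, 10–19=3864, 20–29=14347, 30–39=4170, 40+=8085
Scenario A total after 2 periods: 34545
Scenario B projection —
[period 1]
Births: 4900 × 0.37 = 1813 ; 4200 × 0.533 = 2239 → total 4052
Band 2: 15700 × 0.966 = 15166
Band 3: 4700 × 0.946 = 4446
Band 4: 4900 × 0.938 = 4596
Band 5: 4200 × 0.933 + 5800 × 0.539 = 3919 + 3126 = 7045
Net migration: Band 1 + 340 → 4392
Population now: 0–9=4392, 10–19=15166, 20–29=4446, 30–39=4596, 40+=7045
[period 2]
Births: 4446 × 0.37 = 1645 ; 4596 × 0.533 = 2450 → total 4095
Band 2: 4392 × 0.966 = 4243
Band 3: 15166 × 0.946 = 14347
Band 4: 4446 × 0.938 = 4170
Band 5: 4596 × 0.933 + 7045 × 0.539 = 4288 + 3797 = 8085
Net migration: Band 1 + 340 → 4435
Population now: 0–9=4435, 10–19=4243, 20–29=14347, 30–39=4170, 40+=8085
Scenario B total after 2 periods: 35280
Difference B − A = 35280 − 34545 = 735

735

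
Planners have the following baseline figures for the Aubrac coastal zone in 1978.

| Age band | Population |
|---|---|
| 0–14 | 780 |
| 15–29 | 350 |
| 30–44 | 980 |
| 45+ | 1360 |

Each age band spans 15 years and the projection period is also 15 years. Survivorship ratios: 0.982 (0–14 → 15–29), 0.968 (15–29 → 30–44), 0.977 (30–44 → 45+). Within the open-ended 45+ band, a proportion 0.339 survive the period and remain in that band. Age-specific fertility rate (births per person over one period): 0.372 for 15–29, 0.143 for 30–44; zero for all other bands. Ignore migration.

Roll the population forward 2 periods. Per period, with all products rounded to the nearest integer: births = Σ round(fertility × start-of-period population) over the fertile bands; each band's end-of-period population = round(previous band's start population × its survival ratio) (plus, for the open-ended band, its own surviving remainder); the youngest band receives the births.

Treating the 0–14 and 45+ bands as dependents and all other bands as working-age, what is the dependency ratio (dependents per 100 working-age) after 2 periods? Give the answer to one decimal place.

113.8

After projecting period 1:
Births: 350 × 0.372 = 130  |  980 × 0.143 = 140 — total 270
15–29: 780 × 0.982 = 766
30–44: 350 × 0.968 = 339
45+: 980 × 0.977 + 1360 × 0.339 = 957 + 461 = 1418
→ [270, 766, 339, 1418]
After projecting period 2:
Births: 766 × 0.372 = 285  |  339 × 0.143 = 48 — total 333
15–29: 270 × 0.982 = 265
30–44: 766 × 0.968 = 741
45+: 339 × 0.977 + 1418 × 0.339 = 331 + 481 = 812
→ [333, 265, 741, 812]
Dependents (band 0–14 + band 45+) = 333 + 812 = 1145; working-age = 1006; ratio = 1145/1006 × 100 = 113.8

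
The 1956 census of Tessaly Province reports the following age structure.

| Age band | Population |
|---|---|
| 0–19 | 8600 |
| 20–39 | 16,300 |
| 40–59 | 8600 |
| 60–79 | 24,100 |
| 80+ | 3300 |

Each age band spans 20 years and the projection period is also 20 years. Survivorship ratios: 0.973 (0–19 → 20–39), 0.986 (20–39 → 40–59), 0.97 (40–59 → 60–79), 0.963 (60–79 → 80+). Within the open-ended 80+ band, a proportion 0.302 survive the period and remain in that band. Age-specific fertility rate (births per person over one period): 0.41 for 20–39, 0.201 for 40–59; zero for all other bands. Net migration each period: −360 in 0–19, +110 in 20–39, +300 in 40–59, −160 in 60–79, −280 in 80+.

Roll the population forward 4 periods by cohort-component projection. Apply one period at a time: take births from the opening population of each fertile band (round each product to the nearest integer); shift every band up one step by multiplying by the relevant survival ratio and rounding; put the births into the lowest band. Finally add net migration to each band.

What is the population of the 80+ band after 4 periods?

13493

Call the groups 1 to 5, youngest first.
Period 1.
Births: 16300 × 0.41 = 6683, 8600 × 0.201 = 1729 → total 8412
Group 2: 8600 × 0.973 = 8368
Group 3: 16300 × 0.986 = 16072
Group 4: 8600 × 0.97 = 8342
Group 5: 24100 × 0.963 + 3300 × 0.302 = 23208 + 997 = 24205
Net migration: Group 1 − 360 → 8052; Group 2 + 110 → 8478; Group 3 + 300 → 16372; Group 4 − 160 → 8182; Group 5 − 280 → 23925
Population now: 0–19=8052, 20–39=8478, 40–59=16372, 60–79=8182, 80+=23925
Period 2.
Births: 8478 × 0.41 = 3476, 16372 × 0.201 = 3291 → total 6767
Group 2: 8052 × 0.973 = 7835
Group 3: 8478 × 0.986 = 8359
Group 4: 16372 × 0.97 = 15881
Group 5: 8182 × 0.963 + 23925 × 0.302 = 7879 + 7225 = 15104
Net migration: Group 1 − 360 → 6407; Group 2 + 110 → 7945; Group 3 + 300 → 8659; Group 4 − 160 → 15721; Group 5 − 280 → 14824
Population now: 0–19=6407, 20–39=7945, 40–59=8659, 60–79=15721, 80+=14824
Period 3.
Births: 7945 × 0.41 = 3257, 8659 × 0.201 = 1740 → total 4997
Group 2: 6407 × 0.973 = 6234
Group 3: 7945 × 0.986 = 7834
Group 4: 8659 × 0.97 = 8399
Group 5: 15721 × 0.963 + 14824 × 0.302 = 15139 + 4477 = 19616
Net migration: Group 1 − 360 → 4637; Group 2 + 110 → 6344; Group 3 + 300 → 8134; Group 4 − 160 → 8239; Group 5 − 280 → 19336
Population now: 0–19=4637, 20–39=6344, 40–59=8134, 60–79=8239, 80+=19336
Period 4.
Births: 6344 × 0.41 = 2601, 8134 × 0.201 = 1635 → total 4236
Group 2: 4637 × 0.973 = 4512
Group 3: 6344 × 0.986 = 6255
Group 4: 8134 × 0.97 = 7890
Group 5: 8239 × 0.963 + 19336 × 0.302 = 7934 + 5839 = 13773
Net migration: Group 1 − 360 → 3876; Group 2 + 110 → 4622; Group 3 + 300 → 6555; Group 4 − 160 → 7730; Group 5 − 280 → 13493
Population now: 0–19=3876, 20–39=4622, 40–59=6555, 60–79=7730, 80+=13493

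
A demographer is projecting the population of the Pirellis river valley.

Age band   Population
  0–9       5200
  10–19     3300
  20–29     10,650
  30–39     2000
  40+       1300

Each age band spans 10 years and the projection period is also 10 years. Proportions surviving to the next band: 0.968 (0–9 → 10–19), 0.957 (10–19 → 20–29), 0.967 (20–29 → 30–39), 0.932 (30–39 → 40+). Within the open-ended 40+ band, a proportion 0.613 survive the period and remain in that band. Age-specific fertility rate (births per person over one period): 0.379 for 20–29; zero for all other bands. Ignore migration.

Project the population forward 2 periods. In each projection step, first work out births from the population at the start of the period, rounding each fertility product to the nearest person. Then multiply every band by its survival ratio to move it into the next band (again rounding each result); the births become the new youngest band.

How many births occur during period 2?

Period 1:
Births: 10650 * 0.379 = 4036
10–19: 5200 * 0.968 = 5034
20–29: 3300 * 0.957 = 3158
30–39: 10650 * 0.967 = 10299
40+: 2000 * 0.932 + 1300 * 0.613 = 1864 + 797 = 2661
→ [4036, 5034, 3158, 10299, 2661]
Period 2:
Births: 3158 * 0.379 = 1197
10–19: 4036 * 0.968 = 3907
20–29: 5034 * 0.957 = 4818
30–39: 3158 * 0.967 = 3054
40+: 10299 * 0.932 + 2661 * 0.613 = 9599 + 1631 = 11230
→ [1197, 3907, 4818, 3054, 11230]

1197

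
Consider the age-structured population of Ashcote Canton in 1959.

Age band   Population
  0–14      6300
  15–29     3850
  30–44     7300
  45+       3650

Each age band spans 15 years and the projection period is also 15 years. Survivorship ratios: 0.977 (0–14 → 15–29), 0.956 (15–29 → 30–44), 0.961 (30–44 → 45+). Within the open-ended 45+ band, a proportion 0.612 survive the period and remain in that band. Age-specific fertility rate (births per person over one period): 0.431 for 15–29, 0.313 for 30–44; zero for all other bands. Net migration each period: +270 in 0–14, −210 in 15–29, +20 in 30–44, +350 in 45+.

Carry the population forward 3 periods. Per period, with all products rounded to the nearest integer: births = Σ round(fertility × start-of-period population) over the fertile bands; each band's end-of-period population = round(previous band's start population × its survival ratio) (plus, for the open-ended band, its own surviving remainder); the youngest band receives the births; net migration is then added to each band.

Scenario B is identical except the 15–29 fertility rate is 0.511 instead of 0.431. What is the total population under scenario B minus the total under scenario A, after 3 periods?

Call the groups 1 to 4, youngest first.
Period 1.
Births: 3850 × 0.431 = 1659, 7300 × 0.313 = 2285 — total 3944
Group 2: 6300 × 0.977 = 6155
Group 3: 3850 × 0.956 = 3681
Group 4: 7300 × 0.961 + 3650 × 0.612 = 7015 + 2234 = 9249
Net migration: Group 1 + 270 → 4214; Group 2 − 210 → 5945; Group 3 + 20 → 3701; Group 4 + 350 → 9599
Giving 4214 / 5945 / 3701 / 9599.
Period 2.
Births: 5945 × 0.431 = 2562, 3701 × 0.313 = 1158 — total 3720
Group 2: 4214 × 0.977 = 4117
Group 3: 5945 × 0.956 = 5683
Group 4: 3701 × 0.961 + 9599 × 0.612 = 3557 + 5875 = 9432
Net migration: Group 1 + 270 → 3990; Group 2 − 210 → 3907; Group 3 + 20 → 5703; Group 4 + 350 → 9782
Giving 3990 / 3907 / 5703 / 9782.
Period 3.
Births: 3907 × 0.431 = 1684, 5703 × 0.313 = 1785 — total 3469
Group 2: 3990 × 0.977 = 3898
Group 3: 3907 × 0.956 = 3735
Group 4: 5703 × 0.961 + 9782 × 0.612 = 5481 + 5987 = 11468
Net migration: Group 1 + 270 → 3739; Group 2 − 210 → 3688; Group 3 + 20 → 3755; Group 4 + 350 → 11818
Giving 3739 / 3688 / 3755 / 11818.
Scenario A total after 3 periods: 23000
Scenario B projection —
Period 1.
Births: 3850 × 0.511 = 1967, 7300 × 0.313 = 2285 — total 4252
Group 2: 6300 × 0.977 = 6155
Group 3: 3850 × 0.956 = 3681
Group 4: 7300 × 0.961 + 3650 × 0.612 = 7015 + 2234 = 9249
Net migration: Group 1 + 270 → 4522; Group 2 − 210 → 5945; Group 3 + 20 → 3701; Group 4 + 350 → 9599
Giving 4522 / 5945 / 3701 / 9599.
Period 2.
Births: 5945 × 0.511 = 3038, 3701 × 0.313 = 1158 — total 4196
Group 2: 4522 × 0.977 = 4418
Group 3: 5945 × 0.956 = 5683
Group 4: 3701 × 0.961 + 9599 × 0.612 = 3557 + 5875 = 9432
Net migration: Group 1 + 270 → 4466; Group 2 − 210 → 4208; Group 3 + 20 → 5703; Group 4 + 350 → 9782
Giving 4466 / 4208 / 5703 / 9782.
Period 3.
Births: 4208 × 0.511 = 2150, 5703 × 0.313 = 1785 — total 3935
Group 2: 4466 × 0.977 = 4363
Group 3: 4208 × 0.956 = 4023
Group 4: 5703 × 0.961 + 9782 × 0.612 = 5481 + 5987 = 11468
Net migration: Group 1 + 270 → 4205; Group 2 − 210 → 4153; Group 3 + 20 → 4043; Group 4 + 350 → 11818
Giving 4205 / 4153 / 4043 / 11818.
Scenario B total after 3 periods: 24219
Difference B − A = 24219 − 23000 = 1219

1219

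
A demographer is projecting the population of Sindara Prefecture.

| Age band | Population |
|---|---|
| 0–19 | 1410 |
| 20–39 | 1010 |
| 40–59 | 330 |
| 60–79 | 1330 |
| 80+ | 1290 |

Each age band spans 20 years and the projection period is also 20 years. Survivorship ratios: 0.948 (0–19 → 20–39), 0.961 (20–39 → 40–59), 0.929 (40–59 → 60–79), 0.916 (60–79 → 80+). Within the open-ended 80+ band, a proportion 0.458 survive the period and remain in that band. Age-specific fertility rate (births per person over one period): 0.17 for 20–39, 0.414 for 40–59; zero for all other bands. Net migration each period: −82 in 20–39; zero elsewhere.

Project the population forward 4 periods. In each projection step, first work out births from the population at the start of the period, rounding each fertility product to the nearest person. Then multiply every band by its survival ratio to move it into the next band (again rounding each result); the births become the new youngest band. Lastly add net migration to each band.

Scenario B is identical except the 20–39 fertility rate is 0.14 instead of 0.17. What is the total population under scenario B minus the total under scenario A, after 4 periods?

-101

Numbering the groups 1..5 from youngest to oldest:
After projecting period 1:
Births: 1010 × 0.17 = 172 ; 330 × 0.414 = 137 → 309
Group 2: 1410 × 0.948 = 1337
Group 3: 1010 × 0.961 = 971
Group 4: 330 × 0.929 = 307
Group 5: 1330 × 0.916 + 1290 × 0.458 = 1218 + 591 = 1809
Net migration: Group 2 − 82 → 1255
Giving 309 / 1255 / 971 / 307 / 1809.
After projecting period 2:
Births: 1255 × 0.17 = 213 ; 971 × 0.414 = 402 → 615
Group 2: 309 × 0.948 = 293
Group 3: 1255 × 0.961 = 1206
Group 4: 971 × 0.929 = 902
Group 5: 307 × 0.916 + 1809 × 0.458 = 281 + 829 = 1110
Net migration: Group 2 − 82 → 211
Giving 615 / 211 / 1206 / 902 / 1110.
After projecting period 3:
Births: 211 × 0.17 = 36 ; 1206 × 0.414 = 499 → 535
Group 2: 615 × 0.948 = 583
Group 3: 211 × 0.961 = 203
Group 4: 1206 × 0.929 = 1120
Group 5: 902 × 0.916 + 1110 × 0.458 = 826 + 508 = 1334
Net migration: Group 2 − 82 → 501
Giving 535 / 501 / 203 / 1120 / 1334.
After projecting period 4:
Births: 501 × 0.17 = 85 ; 203 × 0.414 = 84 → 169
Group 2: 535 × 0.948 = 507
Group 3: 501 × 0.961 = 481
Group 4: 203 × 0.929 = 189
Group 5: 1120 × 0.916 + 1334 × 0.458 = 1026 + 611 = 1637
Net migration: Group 2 − 82 → 425
Giving 169 / 425 / 481 / 189 / 1637.
Scenario A total after 4 periods: 2901
Scenario B projection —
After projecting period 1:
Births: 1010 × 0.14 = 141 ; 330 × 0.414 = 137 → 278
Group 2: 1410 × 0.948 = 1337
Group 3: 1010 × 0.961 = 971
Group 4: 330 × 0.929 = 307
Group 5: 1330 × 0.916 + 1290 × 0.458 = 1218 + 591 = 1809
Net migration: Group 2 − 82 → 1255
Giving 278 / 1255 / 971 / 307 / 1809.
After projecting period 2:
Births: 1255 × 0.14 = 176 ; 971 × 0.414 = 402 → 578
Group 2: 278 × 0.948 = 264
Group 3: 1255 × 0.961 = 1206
Group 4: 971 × 0.929 = 902
Group 5: 307 × 0.916 + 1809 × 0.458 = 281 + 829 = 1110
Net migration: Group 2 − 82 → 182
Giving 578 / 182 / 1206 / 902 / 1110.
After projecting period 3:
Births: 182 × 0.14 = 25 ; 1206 × 0.414 = 499 → 524
Group 2: 578 × 0.948 = 548
Group 3: 182 × 0.961 = 175
Group 4: 1206 × 0.929 = 1120
Group 5: 902 × 0.916 + 1110 × 0.458 = 826 + 508 = 1334
Net migration: Group 2 − 82 → 466
Giving 524 / 466 / 175 / 1120 / 1334.
After projecting period 4:
Births: 466 × 0.14 = 65 ; 175 × 0.414 = 72 → 137
Group 2: 524 × 0.948 = 497
Group 3: 466 × 0.961 = 448
Group 4: 175 × 0.929 = 163
Group 5: 1120 × 0.916 + 1334 × 0.458 = 1026 + 611 = 1637
Net migration: Group 2 − 82 → 415
Giving 137 / 415 / 448 / 163 / 1637.
Scenario B total after 4 periods: 2800
Difference B − A = 2800 − 2901 = -101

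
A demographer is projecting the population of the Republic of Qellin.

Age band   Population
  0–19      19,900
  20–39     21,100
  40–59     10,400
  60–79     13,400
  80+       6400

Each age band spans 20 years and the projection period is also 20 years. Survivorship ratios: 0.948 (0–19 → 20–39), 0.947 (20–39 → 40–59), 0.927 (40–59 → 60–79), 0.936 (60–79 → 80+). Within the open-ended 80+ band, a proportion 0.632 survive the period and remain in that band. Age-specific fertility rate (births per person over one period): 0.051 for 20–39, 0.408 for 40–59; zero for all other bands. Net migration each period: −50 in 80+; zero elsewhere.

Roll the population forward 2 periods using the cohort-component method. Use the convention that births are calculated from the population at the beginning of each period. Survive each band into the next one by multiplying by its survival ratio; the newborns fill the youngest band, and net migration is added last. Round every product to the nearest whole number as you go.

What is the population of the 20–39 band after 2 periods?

— Period 1 —
Births: 21100 * 0.051 = 1076, 10400 * 0.408 = 4243 → total 5319
20–39: 19900 * 0.948 = 18865
40–59: 21100 * 0.947 = 19982
60–79: 10400 * 0.927 = 9641
80+: 13400 * 0.936 + 6400 * 0.632 = 12542 + 4045 = 16587
Net migration: 80+ − 50 → 16537
→ [5319, 18865, 19982, 9641, 16537]
— Period 2 —
Births: 18865 * 0.051 = 962, 19982 * 0.408 = 8153 → total 9115
20–39: 5319 * 0.948 = 5042
40–59: 18865 * 0.947 = 17865
60–79: 19982 * 0.927 = 18523
80+: 9641 * 0.936 + 16537 * 0.632 = 9024 + 10451 = 19475
Net migration: 80+ − 50 → 19425
→ [9115, 5042, 17865, 18523, 19425]

5042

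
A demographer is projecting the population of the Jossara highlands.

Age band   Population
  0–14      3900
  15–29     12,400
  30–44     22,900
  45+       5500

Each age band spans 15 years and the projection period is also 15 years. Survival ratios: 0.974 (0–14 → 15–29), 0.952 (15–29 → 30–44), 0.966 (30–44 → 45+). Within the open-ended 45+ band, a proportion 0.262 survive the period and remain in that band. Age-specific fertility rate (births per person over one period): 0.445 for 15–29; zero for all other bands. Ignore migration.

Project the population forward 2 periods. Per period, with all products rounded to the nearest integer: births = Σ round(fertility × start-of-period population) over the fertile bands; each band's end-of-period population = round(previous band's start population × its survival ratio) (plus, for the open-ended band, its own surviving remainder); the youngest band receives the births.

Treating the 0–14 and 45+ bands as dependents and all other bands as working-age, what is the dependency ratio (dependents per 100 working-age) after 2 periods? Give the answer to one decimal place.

214.3

Numbering the groups 1..4 from youngest to oldest:
[period 1]
Births: 12400 × 0.445 = 5518
Group 2: 3900 × 0.974 = 3799
Group 3: 12400 × 0.952 = 11805
Group 4: 22900 × 0.966 + 5500 × 0.262 = 22121 + 1441 = 23562
Population now: 0–14=5518, 15–29=3799, 30–44=11805, 45+=23562
[period 2]
Births: 3799 × 0.445 = 1691
Group 2: 5518 × 0.974 = 5375
Group 3: 3799 × 0.952 = 3617
Group 4: 11805 × 0.966 + 23562 × 0.262 = 11404 + 6173 = 17577
Population now: 0–14=1691, 15–29=5375, 30–44=3617, 45+=17577
Dependents (band 0–14 + band 45+) = 1691 + 17577 = 19268; working-age = 8992; ratio = 19268/8992 × 100 = 214.3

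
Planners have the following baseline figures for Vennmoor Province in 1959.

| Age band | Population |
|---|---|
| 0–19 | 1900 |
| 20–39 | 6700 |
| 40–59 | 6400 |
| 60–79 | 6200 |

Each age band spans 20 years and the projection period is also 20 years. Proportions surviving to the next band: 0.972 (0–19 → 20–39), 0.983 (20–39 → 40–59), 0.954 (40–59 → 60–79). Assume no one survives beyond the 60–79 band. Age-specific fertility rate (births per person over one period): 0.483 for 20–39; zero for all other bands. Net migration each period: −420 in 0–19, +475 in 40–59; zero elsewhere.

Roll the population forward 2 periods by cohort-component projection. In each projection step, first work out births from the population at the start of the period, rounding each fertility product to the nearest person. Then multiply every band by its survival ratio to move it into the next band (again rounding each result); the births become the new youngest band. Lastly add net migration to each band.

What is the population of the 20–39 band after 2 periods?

Period 1.
Births: 6700 × 0.483 = 3236
20–39: 1900 × 0.972 = 1847
40–59: 6700 × 0.983 = 6586
60–79: 6400 × 0.954 = 6106
Net migration: 0–19 − 420 → 2816; 40–59 + 475 → 7061
→ [2816, 1847, 7061, 6106]
Period 2.
Births: 1847 × 0.483 = 892
20–39: 2816 × 0.972 = 2737
40–59: 1847 × 0.983 = 1816
60–79: 7061 × 0.954 = 6736
Net migration: 0–19 − 420 → 472; 40–59 + 475 → 2291
→ [472, 2737, 2291, 6736]

2737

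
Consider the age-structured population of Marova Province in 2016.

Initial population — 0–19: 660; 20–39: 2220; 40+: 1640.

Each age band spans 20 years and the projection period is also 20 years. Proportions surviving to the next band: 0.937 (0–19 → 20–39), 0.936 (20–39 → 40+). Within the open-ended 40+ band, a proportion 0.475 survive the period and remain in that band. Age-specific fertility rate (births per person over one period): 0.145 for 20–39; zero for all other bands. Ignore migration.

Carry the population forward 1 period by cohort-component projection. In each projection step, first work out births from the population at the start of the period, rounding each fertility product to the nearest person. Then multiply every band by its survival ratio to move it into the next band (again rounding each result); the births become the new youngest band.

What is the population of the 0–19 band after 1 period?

[period 1]
Births: 2220 × 0.145 = 322
20–39: 660 × 0.937 = 618
40+: 2220 × 0.936 + 1640 × 0.475 = 2078 + 779 = 2857
End of period: [322, 618, 2857]

322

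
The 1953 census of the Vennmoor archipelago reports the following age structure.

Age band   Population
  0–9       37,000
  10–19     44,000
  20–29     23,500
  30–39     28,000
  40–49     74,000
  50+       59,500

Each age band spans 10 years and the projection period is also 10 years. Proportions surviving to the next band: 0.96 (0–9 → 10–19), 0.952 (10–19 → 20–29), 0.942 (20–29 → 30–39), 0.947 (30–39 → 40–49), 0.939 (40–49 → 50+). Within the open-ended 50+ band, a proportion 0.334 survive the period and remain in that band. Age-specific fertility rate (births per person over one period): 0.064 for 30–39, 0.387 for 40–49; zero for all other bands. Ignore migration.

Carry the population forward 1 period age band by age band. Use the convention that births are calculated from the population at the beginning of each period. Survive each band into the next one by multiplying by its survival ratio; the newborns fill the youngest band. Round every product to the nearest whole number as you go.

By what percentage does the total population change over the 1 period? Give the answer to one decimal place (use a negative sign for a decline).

Call the bands 1 to 6, youngest first.
Period 1.
Births: 28000 × 0.064 = 1792  |  74000 × 0.387 = 28638 — total 30430
Band 2: 37000 × 0.96 = 35520
Band 3: 44000 × 0.952 = 41888
Band 4: 23500 × 0.942 = 22137
Band 5: 28000 × 0.947 = 26516
Band 6: 74000 × 0.939 + 59500 × 0.334 = 69486 + 19873 = 89359
→ [30430, 35520, 41888, 22137, 26516, 89359]
Total: 266000 → 245850; change = -20150; percentage change = -7.6%

-7.6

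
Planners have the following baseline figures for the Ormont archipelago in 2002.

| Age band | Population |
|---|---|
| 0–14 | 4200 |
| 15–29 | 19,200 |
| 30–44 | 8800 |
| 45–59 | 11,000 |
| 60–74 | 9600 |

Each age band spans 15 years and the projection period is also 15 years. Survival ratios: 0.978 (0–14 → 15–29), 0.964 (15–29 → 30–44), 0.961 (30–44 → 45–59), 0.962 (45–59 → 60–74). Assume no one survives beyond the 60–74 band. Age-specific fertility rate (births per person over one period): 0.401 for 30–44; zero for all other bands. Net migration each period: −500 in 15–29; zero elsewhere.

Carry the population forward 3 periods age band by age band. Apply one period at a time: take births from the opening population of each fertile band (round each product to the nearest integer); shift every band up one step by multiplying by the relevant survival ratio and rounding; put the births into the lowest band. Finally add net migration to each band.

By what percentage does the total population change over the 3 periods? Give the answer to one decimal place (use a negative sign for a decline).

-40.4

Period 1:
Births: 8800 × 0.401 = 3529
15–29: 4200 × 0.978 = 4108
30–44: 19200 × 0.964 = 18509
45–59: 8800 × 0.961 = 8457
60–74: 11000 × 0.962 = 10582
Net migration: 15–29 − 500 → 3608
End of period: [3529, 3608, 18509, 8457, 10582]
Period 2:
Births: 18509 × 0.401 = 7422
15–29: 3529 × 0.978 = 3451
30–44: 3608 × 0.964 = 3478
45–59: 18509 × 0.961 = 17787
60–74: 8457 × 0.962 = 8136
Net migration: 15–29 − 500 → 2951
End of period: [7422, 2951, 3478, 17787, 8136]
Period 3:
Births: 3478 × 0.401 = 1395
15–29: 7422 × 0.978 = 7259
30–44: 2951 × 0.964 = 2845
45–59: 3478 × 0.961 = 3342
60–74: 17787 × 0.962 = 17111
Net migration: 15–29 − 500 → 6759
End of period: [1395, 6759, 2845, 3342, 17111]
Total: 52800 → 31452; change = -21348; percentage change = -40.4%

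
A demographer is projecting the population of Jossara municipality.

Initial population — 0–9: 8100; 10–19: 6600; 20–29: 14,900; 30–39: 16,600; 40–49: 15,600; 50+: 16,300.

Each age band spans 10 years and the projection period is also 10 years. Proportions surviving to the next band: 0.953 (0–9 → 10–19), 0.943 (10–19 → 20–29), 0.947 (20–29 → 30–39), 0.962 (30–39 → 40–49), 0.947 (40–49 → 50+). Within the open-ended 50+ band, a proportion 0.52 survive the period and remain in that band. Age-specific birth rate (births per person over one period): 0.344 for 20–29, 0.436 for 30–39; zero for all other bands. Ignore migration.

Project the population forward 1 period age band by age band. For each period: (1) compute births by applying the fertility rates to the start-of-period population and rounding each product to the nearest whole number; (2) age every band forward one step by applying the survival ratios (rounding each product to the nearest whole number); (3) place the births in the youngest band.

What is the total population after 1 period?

Numbering the bands 1..6 from youngest to oldest:
— Period 1 —
Births: 14900 * 0.344 = 5126 ; 16600 * 0.436 = 7238 → total 12364
Band 2: 8100 * 0.953 = 7719
Band 3: 6600 * 0.943 = 6224
Band 4: 14900 * 0.947 = 14110
Band 5: 16600 * 0.962 = 15969
Band 6: 15600 * 0.947 + 16300 * 0.52 = 14773 + 8476 = 23249
→ [12364, 7719, 6224, 14110, 15969, 23249]
Total after period 1: 12364 + 7719 + 6224 + 14110 + 15969 + 23249 = 79635

79635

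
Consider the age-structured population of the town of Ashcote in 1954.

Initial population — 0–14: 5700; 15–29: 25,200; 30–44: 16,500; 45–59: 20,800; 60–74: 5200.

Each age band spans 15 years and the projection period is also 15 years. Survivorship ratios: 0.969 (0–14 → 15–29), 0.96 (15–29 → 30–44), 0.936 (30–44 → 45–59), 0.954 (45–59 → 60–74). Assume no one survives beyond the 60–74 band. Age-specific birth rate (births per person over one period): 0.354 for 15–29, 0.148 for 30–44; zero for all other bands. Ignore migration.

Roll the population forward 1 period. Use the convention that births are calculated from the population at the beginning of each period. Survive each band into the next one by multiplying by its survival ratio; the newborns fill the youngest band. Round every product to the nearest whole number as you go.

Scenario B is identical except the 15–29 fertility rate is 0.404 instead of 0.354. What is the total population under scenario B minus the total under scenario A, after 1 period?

Period 1.
Births: 25200 × 0.354 = 8921 ; 16500 × 0.148 = 2442 → 11363
15–29: 5700 × 0.969 = 5523
30–44: 25200 × 0.96 = 24192
45–59: 16500 × 0.936 = 15444
60–74: 20800 × 0.954 = 19843
End of period: [11363, 5523, 24192, 15444, 19843]
Scenario A total after 1 period: 76365
Scenario B projection —
Period 1.
Births: 25200 × 0.404 = 10181 ; 16500 × 0.148 = 2442 → 12623
15–29: 5700 × 0.969 = 5523
30–44: 25200 × 0.96 = 24192
45–59: 16500 × 0.936 = 15444
60–74: 20800 × 0.954 = 19843
End of period: [12623, 5523, 24192, 15444, 19843]
Scenario B total after 1 period: 77625
Difference B − A = 77625 − 76365 = 1260

1260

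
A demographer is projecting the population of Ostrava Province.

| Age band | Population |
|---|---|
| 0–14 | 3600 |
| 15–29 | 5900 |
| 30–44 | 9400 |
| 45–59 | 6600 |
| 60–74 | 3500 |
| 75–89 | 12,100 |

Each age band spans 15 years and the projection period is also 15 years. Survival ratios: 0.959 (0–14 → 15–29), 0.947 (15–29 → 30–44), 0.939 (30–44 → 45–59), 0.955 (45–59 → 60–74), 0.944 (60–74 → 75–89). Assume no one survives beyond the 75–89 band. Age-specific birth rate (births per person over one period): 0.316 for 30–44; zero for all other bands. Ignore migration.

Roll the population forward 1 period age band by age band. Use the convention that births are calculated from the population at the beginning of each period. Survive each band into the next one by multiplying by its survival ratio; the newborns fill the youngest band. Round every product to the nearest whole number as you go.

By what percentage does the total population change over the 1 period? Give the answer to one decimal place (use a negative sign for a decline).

— Period 1 —
Births: 9400 × 0.316 = 2970
15–29: 3600 × 0.959 = 3452
30–44: 5900 × 0.947 = 5587
45–59: 9400 × 0.939 = 8827
60–74: 6600 × 0.955 = 6303
75–89: 3500 × 0.944 = 3304
Giving 2970 / 3452 / 5587 / 8827 / 6303 / 3304.
Total: 41100 → 30443; change = -10657; percentage change = -25.9%

-25.9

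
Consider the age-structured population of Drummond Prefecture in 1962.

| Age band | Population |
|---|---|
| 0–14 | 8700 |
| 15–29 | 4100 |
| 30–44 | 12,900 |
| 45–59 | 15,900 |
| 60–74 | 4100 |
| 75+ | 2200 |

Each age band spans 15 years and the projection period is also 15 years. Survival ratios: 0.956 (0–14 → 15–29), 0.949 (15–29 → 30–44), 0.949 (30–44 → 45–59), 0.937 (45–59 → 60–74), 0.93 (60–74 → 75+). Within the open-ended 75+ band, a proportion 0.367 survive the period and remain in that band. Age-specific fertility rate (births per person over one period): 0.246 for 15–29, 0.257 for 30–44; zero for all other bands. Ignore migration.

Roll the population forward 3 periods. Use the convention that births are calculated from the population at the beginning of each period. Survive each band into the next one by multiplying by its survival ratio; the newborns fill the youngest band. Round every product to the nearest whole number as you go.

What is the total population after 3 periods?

Period 1:
Births: 4100 * 0.246 = 1009 ; 12900 * 0.257 = 3315 → total 4324
15–29: 8700 * 0.956 = 8317
30–44: 4100 * 0.949 = 3891
45–59: 12900 * 0.949 = 12242
60–74: 15900 * 0.937 = 14898
75+: 4100 * 0.93 + 2200 * 0.367 = 3813 + 807 = 4620
→ [4324, 8317, 3891, 12242, 14898, 4620]
Period 2:
Births: 8317 * 0.246 = 2046 ; 3891 * 0.257 = 1000 → total 3046
15–29: 4324 * 0.956 = 4134
30–44: 8317 * 0.949 = 7893
45–59: 3891 * 0.949 = 3693
60–74: 12242 * 0.937 = 11471
75+: 14898 * 0.93 + 4620 * 0.367 = 13855 + 1696 = 15551
→ [3046, 4134, 7893, 3693, 11471, 15551]
Period 3:
Births: 4134 * 0.246 = 1017 ; 7893 * 0.257 = 2029 → total 3046
15–29: 3046 * 0.956 = 2912
30–44: 4134 * 0.949 = 3923
45–59: 7893 * 0.949 = 7490
60–74: 3693 * 0.937 = 3460
75+: 11471 * 0.93 + 15551 * 0.367 = 10668 + 5707 = 16375
→ [3046, 2912, 3923, 7490, 3460, 16375]
Total after period 3: 3046 + 2912 + 3923 + 7490 + 3460 + 16375 = 37206

37206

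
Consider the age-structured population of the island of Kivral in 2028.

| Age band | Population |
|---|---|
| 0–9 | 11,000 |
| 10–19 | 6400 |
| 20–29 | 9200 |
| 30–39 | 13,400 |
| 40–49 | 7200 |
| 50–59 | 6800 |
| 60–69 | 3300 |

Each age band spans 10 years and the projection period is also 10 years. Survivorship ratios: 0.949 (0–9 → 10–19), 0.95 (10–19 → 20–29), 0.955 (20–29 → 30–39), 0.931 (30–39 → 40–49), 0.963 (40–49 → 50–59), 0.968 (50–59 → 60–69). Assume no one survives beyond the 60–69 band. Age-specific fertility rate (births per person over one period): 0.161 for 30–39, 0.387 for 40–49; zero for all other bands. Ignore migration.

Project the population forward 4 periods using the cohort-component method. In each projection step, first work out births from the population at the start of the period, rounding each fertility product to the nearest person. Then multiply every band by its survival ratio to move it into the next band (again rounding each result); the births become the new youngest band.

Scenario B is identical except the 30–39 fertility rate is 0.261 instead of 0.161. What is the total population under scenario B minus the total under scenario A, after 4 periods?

3443

[period 1]
Births: 13400 * 0.161 = 2157  |  7200 * 0.387 = 2786 — total 4943
10–19: 11000 * 0.949 = 10439
20–29: 6400 * 0.95 = 6080
30–39: 9200 * 0.955 = 8786
40–49: 13400 * 0.931 = 12475
50–59: 7200 * 0.963 = 6934
60–69: 6800 * 0.968 = 6582
→ [4943, 10439, 6080, 8786, 12475, 6934, 6582]
[period 2]
Births: 8786 * 0.161 = 1415  |  12475 * 0.387 = 4828 — total 6243
10–19: 4943 * 0.949 = 4691
20–29: 10439 * 0.95 = 9917
30–39: 6080 * 0.955 = 5806
40–49: 8786 * 0.931 = 8180
50–59: 12475 * 0.963 = 12013
60–69: 6934 * 0.968 = 6712
→ [6243, 4691, 9917, 5806, 8180, 12013, 6712]
[period 3]
Births: 5806 * 0.161 = 935  |  8180 * 0.387 = 3166 — total 4101
10–19: 6243 * 0.949 = 5925
20–29: 4691 * 0.95 = 4456
30–39: 9917 * 0.955 = 9471
40–49: 5806 * 0.931 = 5405
50–59: 8180 * 0.963 = 7877
60–69: 12013 * 0.968 = 11629
→ [4101, 5925, 4456, 9471, 5405, 7877, 11629]
[period 4]
Births: 9471 * 0.161 = 1525  |  5405 * 0.387 = 2092 — total 3617
10–19: 4101 * 0.949 = 3892
20–29: 5925 * 0.95 = 5629
30–39: 4456 * 0.955 = 4255
40–49: 9471 * 0.931 = 8818
50–59: 5405 * 0.963 = 5205
60–69: 7877 * 0.968 = 7625
→ [3617, 3892, 5629, 4255, 8818, 5205, 7625]
Scenario A total after 4 periods: 39041
Scenario B projection —
[period 1]
Births: 13400 * 0.261 = 3497  |  7200 * 0.387 = 2786 — total 6283
10–19: 11000 * 0.949 = 10439
20–29: 6400 * 0.95 = 6080
30–39: 9200 * 0.955 = 8786
40–49: 13400 * 0.931 = 12475
50–59: 7200 * 0.963 = 6934
60–69: 6800 * 0.968 = 6582
→ [6283, 10439, 6080, 8786, 12475, 6934, 6582]
[period 2]
Births: 8786 * 0.261 = 2293  |  12475 * 0.387 = 4828 — total 7121
10–19: 6283 * 0.949 = 5963
20–29: 10439 * 0.95 = 9917
30–39: 6080 * 0.955 = 5806
40–49: 8786 * 0.931 = 8180
50–59: 12475 * 0.963 = 12013
60–69: 6934 * 0.968 = 6712
→ [7121, 5963, 9917, 5806, 8180, 12013, 6712]
[period 3]
Births: 5806 * 0.261 = 1515  |  8180 * 0.387 = 3166 — total 4681
10–19: 7121 * 0.949 = 6758
20–29: 5963 * 0.95 = 5665
30–39: 9917 * 0.955 = 9471
40–49: 5806 * 0.931 = 5405
50–59: 8180 * 0.963 = 7877
60–69: 12013 * 0.968 = 11629
→ [4681, 6758, 5665, 9471, 5405, 7877, 11629]
[period 4]
Births: 9471 * 0.261 = 2472  |  5405 * 0.387 = 2092 — total 4564
10–19: 4681 * 0.949 = 4442
20–29: 6758 * 0.95 = 6420
30–39: 5665 * 0.955 = 5410
40–49: 9471 * 0.931 = 8818
50–59: 5405 * 0.963 = 5205
60–69: 7877 * 0.968 = 7625
→ [4564, 4442, 6420, 5410, 8818, 5205, 7625]
Scenario B total after 4 periods: 42484
Difference B − A = 42484 − 39041 = 3443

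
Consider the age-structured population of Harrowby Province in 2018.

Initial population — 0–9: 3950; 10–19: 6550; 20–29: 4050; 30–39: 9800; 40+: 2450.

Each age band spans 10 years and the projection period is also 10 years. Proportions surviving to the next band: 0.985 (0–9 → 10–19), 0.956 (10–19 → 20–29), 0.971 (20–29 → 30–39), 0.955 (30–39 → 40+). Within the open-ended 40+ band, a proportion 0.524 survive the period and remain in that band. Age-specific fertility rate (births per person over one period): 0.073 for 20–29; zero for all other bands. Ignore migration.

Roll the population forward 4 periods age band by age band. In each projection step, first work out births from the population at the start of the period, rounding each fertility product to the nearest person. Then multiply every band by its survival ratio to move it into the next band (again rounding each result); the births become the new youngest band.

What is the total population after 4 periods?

10043

Period 1.
Births: 4050 × 0.073 = 296
10–19: 3950 × 0.985 = 3891
20–29: 6550 × 0.956 = 6262
30–39: 4050 × 0.971 = 3933
40+: 9800 × 0.955 + 2450 × 0.524 = 9359 + 1284 = 10643
→ [296, 3891, 6262, 3933, 10643]
Period 2.
Births: 6262 × 0.073 = 457
10–19: 296 × 0.985 = 292
20–29: 3891 × 0.956 = 3720
30–39: 6262 × 0.971 = 6080
40+: 3933 × 0.955 + 10643 × 0.524 = 3756 + 5577 = 9333
→ [457, 292, 3720, 6080, 9333]
Period 3.
Births: 3720 × 0.073 = 272
10–19: 457 × 0.985 = 450
20–29: 292 × 0.956 = 279
30–39: 3720 × 0.971 = 3612
40+: 6080 × 0.955 + 9333 × 0.524 = 5806 + 4890 = 10696
→ [272, 450, 279, 3612, 10696]
Period 4.
Births: 279 × 0.073 = 20
10–19: 272 × 0.985 = 268
20–29: 450 × 0.956 = 430
30–39: 279 × 0.971 = 271
40+: 3612 × 0.955 + 10696 × 0.524 = 3449 + 5605 = 9054
→ [20, 268, 430, 271, 9054]
Total after period 4: 20 + 268 + 430 + 271 + 9054 = 10043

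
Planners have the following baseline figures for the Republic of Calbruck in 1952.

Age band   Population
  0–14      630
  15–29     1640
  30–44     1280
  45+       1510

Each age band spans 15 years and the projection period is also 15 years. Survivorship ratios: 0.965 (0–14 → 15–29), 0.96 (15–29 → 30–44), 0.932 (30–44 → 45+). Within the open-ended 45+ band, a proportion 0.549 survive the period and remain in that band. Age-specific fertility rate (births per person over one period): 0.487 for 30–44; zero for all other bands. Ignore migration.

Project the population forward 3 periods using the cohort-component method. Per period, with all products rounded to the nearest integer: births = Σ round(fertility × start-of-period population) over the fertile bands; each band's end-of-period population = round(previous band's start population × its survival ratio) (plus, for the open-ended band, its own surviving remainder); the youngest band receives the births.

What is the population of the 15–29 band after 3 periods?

740

— Period 1 —
Births: 1280 × 0.487 = 623
15–29: 630 × 0.965 = 608
30–44: 1640 × 0.96 = 1574
45+: 1280 × 0.932 + 1510 × 0.549 = 1193 + 829 = 2022
→ [623, 608, 1574, 2022]
— Period 2 —
Births: 1574 × 0.487 = 767
15–29: 623 × 0.965 = 601
30–44: 608 × 0.96 = 584
45+: 1574 × 0.932 + 2022 × 0.549 = 1467 + 1110 = 2577
→ [767, 601, 584, 2577]
— Period 3 —
Births: 584 × 0.487 = 284
15–29: 767 × 0.965 = 740
30–44: 601 × 0.96 = 577
45+: 584 × 0.932 + 2577 × 0.549 = 544 + 1415 = 1959
→ [284, 740, 577, 1959]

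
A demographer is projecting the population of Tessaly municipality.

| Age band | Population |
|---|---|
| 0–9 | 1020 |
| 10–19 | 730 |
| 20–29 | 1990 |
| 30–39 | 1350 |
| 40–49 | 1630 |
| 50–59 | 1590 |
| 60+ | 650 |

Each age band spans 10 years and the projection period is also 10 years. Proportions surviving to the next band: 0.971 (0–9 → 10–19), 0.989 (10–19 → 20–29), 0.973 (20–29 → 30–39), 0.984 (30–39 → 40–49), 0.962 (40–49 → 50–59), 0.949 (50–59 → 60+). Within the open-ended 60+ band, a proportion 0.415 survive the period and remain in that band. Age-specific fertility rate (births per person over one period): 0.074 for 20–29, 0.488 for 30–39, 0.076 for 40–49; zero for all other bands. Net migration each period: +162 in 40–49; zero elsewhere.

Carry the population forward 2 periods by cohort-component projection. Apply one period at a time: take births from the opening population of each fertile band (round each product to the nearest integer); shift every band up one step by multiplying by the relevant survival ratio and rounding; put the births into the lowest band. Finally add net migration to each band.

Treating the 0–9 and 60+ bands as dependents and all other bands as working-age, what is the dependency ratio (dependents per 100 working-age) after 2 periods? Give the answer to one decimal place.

(Bands numbered youngest = 1 to oldest = 7.)
[period 1]
Births: 1990 × 0.074 = 147 ; 1350 × 0.488 = 659 ; 1630 × 0.076 = 124 — total 930
Band 2: 1020 × 0.971 = 990
Band 3: 730 × 0.989 = 722
Band 4: 1990 × 0.973 = 1936
Band 5: 1350 × 0.984 = 1328
Band 6: 1630 × 0.962 = 1568
Band 7: 1590 × 0.949 + 650 × 0.415 = 1509 + 270 = 1779
Net migration: Band 5 + 162 → 1490
→ [930, 990, 722, 1936, 1490, 1568, 1779]
[period 2]
Births: 722 × 0.074 = 53 ; 1936 × 0.488 = 945 ; 1490 × 0.076 = 113 — total 1111
Band 2: 930 × 0.971 = 903
Band 3: 990 × 0.989 = 979
Band 4: 722 × 0.973 = 703
Band 5: 1936 × 0.984 = 1905
Band 6: 1490 × 0.962 = 1433
Band 7: 1568 × 0.949 + 1779 × 0.415 = 1488 + 738 = 2226
Net migration: Band 5 + 162 → 2067
→ [1111, 903, 979, 703, 2067, 1433, 2226]
Dependents (band 0–9 + band 60+) = 1111 + 2226 = 3337; working-age = 6085; ratio = 3337/6085 × 100 = 54.8

54.8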